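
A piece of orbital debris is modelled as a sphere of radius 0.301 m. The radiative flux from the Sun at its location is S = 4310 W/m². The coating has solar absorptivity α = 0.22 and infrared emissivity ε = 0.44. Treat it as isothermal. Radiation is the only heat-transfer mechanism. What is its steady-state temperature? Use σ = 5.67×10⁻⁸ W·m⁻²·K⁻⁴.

At equilibrium, absorbed power = emitted power.
Absorbing cross-section = πr² = 0.2846 m²; emitting surface = 4πr² = 1.139 m² (ratio 4).
αS·A_cross = εσ·A_surf·T⁴  ⇒  T⁴ = αS/(ε·4σ).
T⁴ = 0.220·4310/(0.44·4·5.67×10⁻⁸) = 9.502×10⁹ K⁴.
T = (9.502×10⁹)^(1/4).

T ≈ 312 K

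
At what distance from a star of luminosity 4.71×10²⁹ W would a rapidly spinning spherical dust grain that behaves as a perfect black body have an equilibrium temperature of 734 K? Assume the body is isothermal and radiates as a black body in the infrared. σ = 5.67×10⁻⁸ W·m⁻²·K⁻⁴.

d ≈ 7.55×10¹¹ m

For an isothermal black-emitting sphere, (1−a)S·πr² = σ·4πr²·T⁴ ⇒ S = 4σT⁴/(1−a).
S = 4·5.67×10⁻⁸·(734)⁴/1.00 = 65830 W/m².
Flux falls as S = L/(4πd²), so d = √(L/(4πS)) = √(4.71×10²⁹/(4π·65830)).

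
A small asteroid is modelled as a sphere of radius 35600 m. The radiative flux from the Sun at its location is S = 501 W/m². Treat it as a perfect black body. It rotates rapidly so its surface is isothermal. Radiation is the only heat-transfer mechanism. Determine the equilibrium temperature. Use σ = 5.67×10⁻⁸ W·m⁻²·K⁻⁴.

T ≈ 217 K

At equilibrium, absorbed power = emitted power.
Absorbing cross-section = πr² = 3.982×10⁹ m²; emitting surface = 4πr² = 1.593×10¹⁰ m² (ratio 4).
S·A_cross = εσ·A_surf·T⁴  ⇒  T⁴ = S/(4σ).
T⁴ = 1.00·501/(4·5.67×10⁻⁸) = 2.209×10⁹ K⁴.
T = (2.209×10⁹)^(1/4).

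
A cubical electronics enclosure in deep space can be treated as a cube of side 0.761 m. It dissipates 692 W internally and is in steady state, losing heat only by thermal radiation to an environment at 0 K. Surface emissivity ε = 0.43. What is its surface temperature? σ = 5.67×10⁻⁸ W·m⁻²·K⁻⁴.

Steady state: internal power = radiated power, P = εσA T⁴.
Radiating area A = 6L² = 3.475 m².
T⁴ = P/(εσA) = 692/(0.43·5.67×10⁻⁸·3.475) = 8.168×10⁹ K⁴.
T = (8.168×10⁹)^(1/4).

T ≈ 301 K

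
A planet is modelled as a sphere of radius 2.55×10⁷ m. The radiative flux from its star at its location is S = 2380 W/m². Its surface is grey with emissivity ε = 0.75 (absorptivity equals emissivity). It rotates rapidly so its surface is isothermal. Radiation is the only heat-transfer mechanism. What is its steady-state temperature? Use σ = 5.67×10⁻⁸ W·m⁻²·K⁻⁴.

T ≈ 320 K

At equilibrium, absorbed power = emitted power.
Absorbing cross-section = πr² = 2.043×10¹⁵ m²; emitting surface = 4πr² = 8.171×10¹⁵ m² (ratio 4).
εS·A_cross = εσ·A_surf·T⁴  ⇒  T⁴ = S/(4σ)   (ε cancels).
T⁴ = 2380/(4·5.67×10⁻⁸) = 1.049×10¹⁰ K⁴.
T = (1.049×10¹⁰)^(1/4).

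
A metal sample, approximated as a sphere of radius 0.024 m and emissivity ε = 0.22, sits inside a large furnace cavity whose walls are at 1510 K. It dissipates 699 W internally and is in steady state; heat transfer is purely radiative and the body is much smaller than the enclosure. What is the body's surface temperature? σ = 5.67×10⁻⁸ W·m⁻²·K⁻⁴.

For a small grey body in a large enclosure, net radiated power = εσA(T⁴ − T_w⁴).
Steady state: P = εσA(T⁴ − T_w⁴) with A = 4πr² = 0.007238 m².
T⁴ = P/(εσA) + T_w⁴ = 699/(0.22·5.67×10⁻⁸·0.007238) + (1510)⁴
    = 7.742×10¹² + 5.199×10¹² = 1.294×10¹³ K⁴.

T ≈ 1900 K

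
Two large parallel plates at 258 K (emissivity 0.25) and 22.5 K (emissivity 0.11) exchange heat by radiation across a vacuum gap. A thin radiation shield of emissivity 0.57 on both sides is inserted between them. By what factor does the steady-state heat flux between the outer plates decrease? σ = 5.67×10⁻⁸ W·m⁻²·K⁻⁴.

Without shield: q₀ = σΔ(T⁴)/(1/ε₁+1/ε₂−1) with denominator 12.09.
With shield the two gaps are in series; the resistances add: (1/ε₁+1/ε_s−1)+(1/ε_s+1/ε₂−1) = 4.754+9.845 = 14.60.
Heat-flux ratio q₀/q = 14.60/12.09.

factor ≈ 1.21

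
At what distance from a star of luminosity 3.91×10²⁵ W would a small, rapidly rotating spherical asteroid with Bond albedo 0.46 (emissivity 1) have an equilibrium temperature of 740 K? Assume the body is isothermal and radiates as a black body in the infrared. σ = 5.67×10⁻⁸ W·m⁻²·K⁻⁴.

d ≈ 4.97×10⁹ m

For an isothermal black-emitting sphere, (1−a)S·πr² = σ·4πr²·T⁴ ⇒ S = 4σT⁴/(1−a).
S = 4·5.67×10⁻⁸·(740)⁴/0.540 = 1.259×10⁵ W/m².
Flux falls as S = L/(4πd²), so d = √(L/(4πS)) = √(3.91×10²⁵/(4π·1.259×10⁵)).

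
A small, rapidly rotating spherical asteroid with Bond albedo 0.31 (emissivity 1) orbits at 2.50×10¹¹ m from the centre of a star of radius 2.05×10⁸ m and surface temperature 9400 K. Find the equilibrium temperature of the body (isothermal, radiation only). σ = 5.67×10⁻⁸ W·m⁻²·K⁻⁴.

The star's surface emits σT_*⁴; at distance d the flux is S = σT_*⁴(R_*/d)².
S = 5.67×10⁻⁸·(9400)⁴·(2.05×10⁸/2.50×10¹¹)² = 297.7 W/m².
For an isothermal sphere T⁴ = (1−a)S/(4σ) = 9.056×10⁸ K⁴.

T ≈ 173 K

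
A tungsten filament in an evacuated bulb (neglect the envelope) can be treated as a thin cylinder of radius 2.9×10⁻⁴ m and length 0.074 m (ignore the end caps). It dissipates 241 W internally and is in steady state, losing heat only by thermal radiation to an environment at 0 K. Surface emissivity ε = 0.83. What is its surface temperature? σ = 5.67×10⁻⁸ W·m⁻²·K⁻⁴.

Steady state: internal power = radiated power, P = εσA T⁴.
Radiating area A = 2πrL = 1.348×10⁻⁴ m².
T⁴ = P/(εσA) = 241/(0.83·5.67×10⁻⁸·1.348×10⁻⁴) = 3.798×10¹³ K⁴.
T = (3.798×10¹³)^(1/4).

T ≈ 2480 K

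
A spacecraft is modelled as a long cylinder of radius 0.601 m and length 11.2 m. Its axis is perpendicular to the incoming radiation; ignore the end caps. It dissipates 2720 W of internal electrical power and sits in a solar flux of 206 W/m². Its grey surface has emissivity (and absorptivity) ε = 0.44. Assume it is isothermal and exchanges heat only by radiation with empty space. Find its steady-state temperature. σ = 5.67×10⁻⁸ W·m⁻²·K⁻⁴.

T ≈ 247 K

At steady state, absorbed solar power + internal power = radiated power.
Absorbed: α·S·A_cross = 0.44·206·13.46 = 1220 W (cross-section 2rL).
Total input = 1220 + 2720 = 3940 W.
Radiated: εσ·A_surf·T⁴ with A_surf = 2πrL = 42.29 m².
T⁴ = 3940/(0.44·5.67×10⁻⁸·42.29) = 3.734×10⁹ K⁴.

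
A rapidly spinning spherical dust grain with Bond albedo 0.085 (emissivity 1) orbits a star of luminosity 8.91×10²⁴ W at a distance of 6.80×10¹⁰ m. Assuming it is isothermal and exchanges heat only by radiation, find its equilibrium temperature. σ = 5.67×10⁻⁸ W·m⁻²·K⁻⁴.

T ≈ 158 K

First find the stellar flux at distance d: S = L/(4πd²) = 8.91×10²⁴/(4π·(6.80×10¹⁰)²) = 153.3 W/m².
For an isothermal sphere, absorbed (1−a)S·πr² = emitted σ·4πr²·T⁴, so T⁴ = (1−a)S/(4σ).
T⁴ = 0.915·153.3/(4·5.67×10⁻⁸) = 6.186×10⁸ K⁴.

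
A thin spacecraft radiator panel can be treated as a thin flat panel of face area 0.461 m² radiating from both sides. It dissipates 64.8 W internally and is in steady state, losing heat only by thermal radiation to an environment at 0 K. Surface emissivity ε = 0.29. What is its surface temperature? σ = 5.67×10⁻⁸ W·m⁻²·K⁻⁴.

T ≈ 256 K

Steady state: internal power = radiated power, P = εσA T⁴.
Radiating area A = 2·0.461 = 0.9220 m².
T⁴ = P/(εσA) = 64.8/(0.29·5.67×10⁻⁸·0.9220) = 4.274×10⁹ K⁴.
T = (4.274×10⁹)^(1/4).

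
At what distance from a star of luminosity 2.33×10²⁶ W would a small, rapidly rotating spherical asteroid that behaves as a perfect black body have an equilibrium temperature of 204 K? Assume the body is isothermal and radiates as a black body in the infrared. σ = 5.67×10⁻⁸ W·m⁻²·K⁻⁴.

d ≈ 2.17×10¹¹ m

For an isothermal black-emitting sphere, (1−a)S·πr² = σ·4πr²·T⁴ ⇒ S = 4σT⁴/(1−a).
S = 4·5.67×10⁻⁸·(204)⁴/1.00 = 392.8 W/m².
Flux falls as S = L/(4πd²), so d = √(L/(4πS)) = √(2.33×10²⁶/(4π·392.8)).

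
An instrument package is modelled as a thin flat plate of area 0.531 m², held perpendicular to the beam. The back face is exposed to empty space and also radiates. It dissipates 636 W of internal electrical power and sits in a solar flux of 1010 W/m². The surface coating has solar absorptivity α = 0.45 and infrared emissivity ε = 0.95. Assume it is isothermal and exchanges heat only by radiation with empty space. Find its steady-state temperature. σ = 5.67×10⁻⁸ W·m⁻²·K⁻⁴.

T ≈ 352 K

At steady state, absorbed solar power + internal power = radiated power.
Absorbed: α·S·A_cross = 0.45·1010·0.5310 = 241.3 W (cross-section A).
Total input = 241.3 + 636 = 877.3 W.
Radiated: εσ·A_surf·T⁴ with A_surf = 2A = 1.062 m².
T⁴ = 877.3/(0.95·5.67×10⁻⁸·1.062) = 1.534×10¹⁰ K⁴.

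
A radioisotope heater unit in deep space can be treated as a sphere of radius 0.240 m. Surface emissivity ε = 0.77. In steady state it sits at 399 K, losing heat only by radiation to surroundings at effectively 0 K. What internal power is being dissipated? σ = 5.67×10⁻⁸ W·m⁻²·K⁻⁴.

Steady state: P = εσA T⁴.
A = 4πr² = 0.7238 m²; T⁴ = (399)⁴ = 2.534×10¹⁰ K⁴.
P = 0.77 × 5.67×10⁻⁸ × 0.7238 × 2.534×10¹⁰.

P ≈ 801 W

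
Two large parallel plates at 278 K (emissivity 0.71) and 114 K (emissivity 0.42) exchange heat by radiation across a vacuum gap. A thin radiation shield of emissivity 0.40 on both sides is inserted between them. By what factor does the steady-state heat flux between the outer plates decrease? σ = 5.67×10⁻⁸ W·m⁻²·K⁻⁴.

Without shield: q₀ = σΔ(T⁴)/(1/ε₁+1/ε₂−1) with denominator 2.789.
With shield the two gaps are in series; the resistances add: (1/ε₁+1/ε_s−1)+(1/ε_s+1/ε₂−1) = 2.908+3.881 = 6.789.
Heat-flux ratio q₀/q = 6.789/2.789.

factor ≈ 2.43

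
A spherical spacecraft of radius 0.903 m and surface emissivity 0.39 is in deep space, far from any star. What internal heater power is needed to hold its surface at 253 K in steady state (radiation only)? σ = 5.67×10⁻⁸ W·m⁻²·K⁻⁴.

P = εσ·4πr²·T⁴.
4πr² = 10.25 m²; T⁴ = 4.097×10⁹ K⁴.
P = 0.39·5.67×10⁻⁸·10.25·4.097×10⁹.

P ≈ 928 W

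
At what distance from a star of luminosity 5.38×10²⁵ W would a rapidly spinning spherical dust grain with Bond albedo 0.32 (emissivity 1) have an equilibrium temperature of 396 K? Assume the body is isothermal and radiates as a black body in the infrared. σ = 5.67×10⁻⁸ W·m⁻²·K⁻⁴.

d ≈ 2.28×10¹⁰ m

For an isothermal black-emitting sphere, (1−a)S·πr² = σ·4πr²·T⁴ ⇒ S = 4σT⁴/(1−a).
S = 4·5.67×10⁻⁸·(396)⁴/0.680 = 8202 W/m².
Flux falls as S = L/(4πd²), so d = √(L/(4πS)) = √(5.38×10²⁵/(4π·8202)).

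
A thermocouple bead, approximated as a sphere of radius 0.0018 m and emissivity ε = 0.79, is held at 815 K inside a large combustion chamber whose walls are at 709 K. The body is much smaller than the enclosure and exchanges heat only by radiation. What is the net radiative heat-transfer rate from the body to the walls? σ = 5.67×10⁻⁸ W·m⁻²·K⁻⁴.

P_net ≈ 0.344 W

For a small grey body in a large enclosure: P_net = εσA(T_body⁴ − T_wall⁴).
A = 4πr² = 4.072×10⁻⁵ m²; T_body⁴ − T_wall⁴ = 4.412×10¹¹ − 2.527×10¹¹ = 1.885×10¹¹ K⁴.
|P_net| = 0.79·5.67×10⁻⁸·4.072×10⁻⁵·1.885×10¹¹.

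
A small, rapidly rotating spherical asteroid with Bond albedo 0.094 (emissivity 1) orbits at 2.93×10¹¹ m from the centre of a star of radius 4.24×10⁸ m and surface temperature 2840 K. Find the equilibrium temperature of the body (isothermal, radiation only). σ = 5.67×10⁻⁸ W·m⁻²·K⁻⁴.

The star's surface emits σT_*⁴; at distance d the flux is S = σT_*⁴(R_*/d)².
S = 5.67×10⁻⁸·(2840)⁴·(4.24×10⁸/2.93×10¹¹)² = 7.724 W/m².
For an isothermal sphere T⁴ = (1−a)S/(4σ) = 3.086×10⁷ K⁴.

T ≈ 74.5 K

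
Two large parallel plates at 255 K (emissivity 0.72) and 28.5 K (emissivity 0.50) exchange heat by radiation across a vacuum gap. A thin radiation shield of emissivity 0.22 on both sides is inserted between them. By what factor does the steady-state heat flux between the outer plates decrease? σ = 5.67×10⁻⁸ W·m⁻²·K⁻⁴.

Without shield: q₀ = σΔ(T⁴)/(1/ε₁+1/ε₂−1) with denominator 2.389.
With shield the two gaps are in series; the resistances add: (1/ε₁+1/ε_s−1)+(1/ε_s+1/ε₂−1) = 4.934+5.545 = 10.48.
Heat-flux ratio q₀/q = 10.48/2.389.

factor ≈ 4.39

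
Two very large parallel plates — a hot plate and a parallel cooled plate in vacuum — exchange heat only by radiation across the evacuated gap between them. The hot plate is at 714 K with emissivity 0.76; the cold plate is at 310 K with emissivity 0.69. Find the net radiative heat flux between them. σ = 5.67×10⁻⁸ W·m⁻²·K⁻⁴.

For two infinite grey parallel plates, q = σ(T₁⁴ − T₂⁴)/(1/ε₁ + 1/ε₂ − 1).
T₁⁴ − T₂⁴ = 2.599×10¹¹ − 9.235×10⁹ = 2.507×10¹¹ K⁴.
1/ε₁ + 1/ε₂ − 1 = 1.316 + 1.449 − 1 = 1.765.
q = 5.67×10⁻⁸ × 2.507×10¹¹ / 1.765.

q ≈ 8050 W/m²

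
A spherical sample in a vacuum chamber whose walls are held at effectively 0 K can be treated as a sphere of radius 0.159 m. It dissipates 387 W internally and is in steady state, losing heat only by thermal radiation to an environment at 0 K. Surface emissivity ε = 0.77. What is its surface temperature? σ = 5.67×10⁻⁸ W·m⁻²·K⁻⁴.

T ≈ 409 K

Steady state: internal power = radiated power, P = εσA T⁴.
Radiating area A = 4πr² = 0.3177 m².
T⁴ = P/(εσA) = 387/(0.77·5.67×10⁻⁸·0.3177) = 2.790×10¹⁰ K⁴.
T = (2.790×10¹⁰)^(1/4).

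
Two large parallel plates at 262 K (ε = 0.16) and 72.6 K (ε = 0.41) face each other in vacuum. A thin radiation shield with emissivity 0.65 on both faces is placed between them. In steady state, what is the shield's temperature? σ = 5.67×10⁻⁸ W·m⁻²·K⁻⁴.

T_s ≈ 195 K

In steady state the net flux on the hot side equals that on the cold side.
σ(T₁⁴−T_s⁴)/D₁ = σ(T_s⁴−T₂⁴)/D₂, with D₁ = 1/ε₁+1/ε_s−1 = 6.788, D₂ = 1/ε_s+1/ε₂−1 = 2.977.
Solve for T_s⁴: T_s⁴ = (D₂·T₁⁴ + D₁·T₂⁴)/(D₁+D₂) = 1.456×10⁹ K⁴.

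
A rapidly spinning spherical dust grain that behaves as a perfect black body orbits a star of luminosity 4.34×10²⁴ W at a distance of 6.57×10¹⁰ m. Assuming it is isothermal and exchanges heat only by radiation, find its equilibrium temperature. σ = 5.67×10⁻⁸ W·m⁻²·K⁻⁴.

T ≈ 137 K

First find the stellar flux at distance d: S = L/(4πd²) = 4.34×10²⁴/(4π·(6.57×10¹⁰)²) = 80.01 W/m².
For an isothermal sphere, absorbed (1−a)S·πr² = emitted σ·4πr²·T⁴, so T⁴ = (1−a)S/(4σ).
T⁴ = 1.00·80.01/(4·5.67×10⁻⁸) = 3.528×10⁸ K⁴.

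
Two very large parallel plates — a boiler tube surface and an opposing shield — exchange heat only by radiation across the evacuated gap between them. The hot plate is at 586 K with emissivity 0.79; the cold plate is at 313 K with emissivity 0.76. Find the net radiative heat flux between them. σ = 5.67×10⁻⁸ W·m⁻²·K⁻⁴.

For two infinite grey parallel plates, q = σ(T₁⁴ − T₂⁴)/(1/ε₁ + 1/ε₂ − 1).
T₁⁴ − T₂⁴ = 1.179×10¹¹ − 9.598×10⁹ = 1.083×10¹¹ K⁴.
1/ε₁ + 1/ε₂ − 1 = 1.266 + 1.316 − 1 = 1.582.
q = 5.67×10⁻⁸ × 1.083×10¹¹ / 1.582.

q ≈ 3880 W/m²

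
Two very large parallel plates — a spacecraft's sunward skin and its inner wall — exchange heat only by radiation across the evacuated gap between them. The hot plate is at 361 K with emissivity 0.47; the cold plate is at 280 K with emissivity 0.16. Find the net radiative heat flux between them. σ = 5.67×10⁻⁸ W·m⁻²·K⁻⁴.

q ≈ 83.3 W/m²

For two infinite grey parallel plates, q = σ(T₁⁴ − T₂⁴)/(1/ε₁ + 1/ε₂ − 1).
T₁⁴ − T₂⁴ = 1.698×10¹⁰ − 6.147×10⁹ = 1.084×10¹⁰ K⁴.
1/ε₁ + 1/ε₂ − 1 = 2.128 + 6.250 − 1 = 7.378.
q = 5.67×10⁻⁸ × 1.084×10¹⁰ / 7.378.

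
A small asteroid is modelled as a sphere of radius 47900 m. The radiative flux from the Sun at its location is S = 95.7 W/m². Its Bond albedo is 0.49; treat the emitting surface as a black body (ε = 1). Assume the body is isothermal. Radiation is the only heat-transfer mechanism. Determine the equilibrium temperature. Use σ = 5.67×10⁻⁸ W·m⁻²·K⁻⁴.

T ≈ 121 K

At equilibrium, absorbed power = emitted power.
Absorbing cross-section = πr² = 7.208×10⁹ m²; emitting surface = 4πr² = 2.883×10¹⁰ m² (ratio 4).
(1−a)S·A_cross = εσ·A_surf·T⁴  ⇒  T⁴ = (1−a)S/(4σ).
T⁴ = 0.510·95.7/(4·5.67×10⁻⁸) = 2.152×10⁸ K⁴.
T = (2.152×10⁸)^(1/4).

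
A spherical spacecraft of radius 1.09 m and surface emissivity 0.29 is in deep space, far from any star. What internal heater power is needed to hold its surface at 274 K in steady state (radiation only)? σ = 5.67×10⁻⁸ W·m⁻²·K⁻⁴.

P ≈ 1380 W

P = εσ·4πr²·T⁴.
4πr² = 14.93 m²; T⁴ = 5.636×10⁹ K⁴.
P = 0.29·5.67×10⁻⁸·14.93·5.636×10⁹.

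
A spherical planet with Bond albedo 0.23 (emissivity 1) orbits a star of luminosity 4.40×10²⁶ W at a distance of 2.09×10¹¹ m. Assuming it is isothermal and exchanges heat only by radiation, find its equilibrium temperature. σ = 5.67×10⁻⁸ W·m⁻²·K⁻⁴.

T ≈ 228 K

First find the stellar flux at distance d: S = L/(4πd²) = 4.40×10²⁶/(4π·(2.09×10¹¹)²) = 801.6 W/m².
For an isothermal sphere, absorbed (1−a)S·πr² = emitted σ·4πr²·T⁴, so T⁴ = (1−a)S/(4σ).
T⁴ = 0.770·801.6/(4·5.67×10⁻⁸) = 2.721×10⁹ K⁴.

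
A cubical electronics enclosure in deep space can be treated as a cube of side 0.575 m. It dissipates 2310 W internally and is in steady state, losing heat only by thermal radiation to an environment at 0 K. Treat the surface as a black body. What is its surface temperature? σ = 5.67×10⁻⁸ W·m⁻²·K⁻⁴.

T ≈ 379 K

Steady state: internal power = radiated power, P = εσA T⁴.
Radiating area A = 6L² = 1.984 m².
T⁴ = P/(εσA) = 2310/(1.0·5.67×10⁻⁸·1.984) = 2.054×10¹⁰ K⁴.
T = (2.054×10¹⁰)^(1/4).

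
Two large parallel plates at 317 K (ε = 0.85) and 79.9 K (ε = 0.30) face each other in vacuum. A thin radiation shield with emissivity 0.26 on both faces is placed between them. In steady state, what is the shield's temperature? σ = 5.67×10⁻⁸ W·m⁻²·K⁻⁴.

T_s ≈ 280 K

In steady state the net flux on the hot side equals that on the cold side.
σ(T₁⁴−T_s⁴)/D₁ = σ(T_s⁴−T₂⁴)/D₂, with D₁ = 1/ε₁+1/ε_s−1 = 4.023, D₂ = 1/ε_s+1/ε₂−1 = 6.179.
Solve for T_s⁴: T_s⁴ = (D₂·T₁⁴ + D₁·T₂⁴)/(D₁+D₂) = 6.133×10⁹ K⁴.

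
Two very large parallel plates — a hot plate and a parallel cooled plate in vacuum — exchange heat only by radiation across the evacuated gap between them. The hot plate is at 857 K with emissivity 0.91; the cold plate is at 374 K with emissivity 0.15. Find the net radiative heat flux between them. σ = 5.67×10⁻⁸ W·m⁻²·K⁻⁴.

For two infinite grey parallel plates, q = σ(T₁⁴ − T₂⁴)/(1/ε₁ + 1/ε₂ − 1).
T₁⁴ − T₂⁴ = 5.394×10¹¹ − 1.957×10¹⁰ = 5.199×10¹¹ K⁴.
1/ε₁ + 1/ε₂ − 1 = 1.099 + 6.667 − 1 = 6.766.
q = 5.67×10⁻⁸ × 5.199×10¹¹ / 6.766.

q ≈ 4360 W/m²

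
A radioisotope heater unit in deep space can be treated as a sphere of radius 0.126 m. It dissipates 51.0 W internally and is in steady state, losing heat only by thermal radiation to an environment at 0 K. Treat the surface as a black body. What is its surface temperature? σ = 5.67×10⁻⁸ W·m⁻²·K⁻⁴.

T ≈ 259 K

Steady state: internal power = radiated power, P = εσA T⁴.
Radiating area A = 4πr² = 0.1995 m².
T⁴ = P/(εσA) = 51.0/(1.0·5.67×10⁻⁸·0.1995) = 4.509×10⁹ K⁴.
T = (4.509×10⁹)^(1/4).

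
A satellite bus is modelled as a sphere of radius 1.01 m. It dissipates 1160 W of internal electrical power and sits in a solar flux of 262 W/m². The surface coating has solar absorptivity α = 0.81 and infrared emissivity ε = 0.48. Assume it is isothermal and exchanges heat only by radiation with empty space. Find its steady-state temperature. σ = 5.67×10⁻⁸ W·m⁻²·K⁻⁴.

T ≈ 269 K

At steady state, absorbed solar power + internal power = radiated power.
Absorbed: α·S·A_cross = 0.81·262·3.205 = 680.1 W (cross-section πr²).
Total input = 680.1 + 1160 = 1840 W.
Radiated: εσ·A_surf·T⁴ with A_surf = 4πr² = 12.82 m².
T⁴ = 1840/(0.48·5.67×10⁻⁸·12.82) = 5.274×10⁹ K⁴.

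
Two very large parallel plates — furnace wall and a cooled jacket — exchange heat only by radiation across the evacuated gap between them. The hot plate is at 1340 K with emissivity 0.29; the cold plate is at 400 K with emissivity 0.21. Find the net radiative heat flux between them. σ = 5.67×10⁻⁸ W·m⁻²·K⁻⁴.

q ≈ 25200 W/m²

For two infinite grey parallel plates, q = σ(T₁⁴ − T₂⁴)/(1/ε₁ + 1/ε₂ − 1).
T₁⁴ − T₂⁴ = 3.224×10¹² − 2.560×10¹⁰ = 3.199×10¹² K⁴.
1/ε₁ + 1/ε₂ − 1 = 3.448 + 4.762 − 1 = 7.210.
q = 5.67×10⁻⁸ × 3.199×10¹² / 7.210.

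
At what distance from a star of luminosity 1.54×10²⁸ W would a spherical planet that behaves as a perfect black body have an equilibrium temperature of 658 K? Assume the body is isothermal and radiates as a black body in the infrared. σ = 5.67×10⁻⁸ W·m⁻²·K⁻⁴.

For an isothermal black-emitting sphere, (1−a)S·πr² = σ·4πr²·T⁴ ⇒ S = 4σT⁴/(1−a).
S = 4·5.67×10⁻⁸·(658)⁴/1.00 = 42520 W/m².
Flux falls as S = L/(4πd²), so d = √(L/(4πS)) = √(1.54×10²⁸/(4π·42520)).

d ≈ 1.70×10¹¹ m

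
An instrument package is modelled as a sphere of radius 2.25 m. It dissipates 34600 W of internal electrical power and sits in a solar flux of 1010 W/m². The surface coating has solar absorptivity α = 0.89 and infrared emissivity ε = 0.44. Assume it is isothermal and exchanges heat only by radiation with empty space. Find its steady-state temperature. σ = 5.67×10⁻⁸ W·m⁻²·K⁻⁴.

T ≈ 419 K

At steady state, absorbed solar power + internal power = radiated power.
Absorbed: α·S·A_cross = 0.89·1010·15.90 = 14300 W (cross-section πr²).
Total input = 14300 + 34600 = 48900 W.
Radiated: εσ·A_surf·T⁴ with A_surf = 4πr² = 63.62 m².
T⁴ = 48900/(0.44·5.67×10⁻⁸·63.62) = 3.081×10¹⁰ K⁴.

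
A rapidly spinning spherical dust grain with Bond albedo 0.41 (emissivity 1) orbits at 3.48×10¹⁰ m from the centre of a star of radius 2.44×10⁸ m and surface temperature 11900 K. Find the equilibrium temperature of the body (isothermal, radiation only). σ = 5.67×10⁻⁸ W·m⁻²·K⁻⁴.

The star's surface emits σT_*⁴; at distance d the flux is S = σT_*⁴(R_*/d)².
S = 5.67×10⁻⁸·(11900)⁴·(2.44×10⁸/3.48×10¹⁰)² = 55900 W/m².
For an isothermal sphere T⁴ = (1−a)S/(4σ) = 1.454×10¹¹ K⁴.

T ≈ 618 K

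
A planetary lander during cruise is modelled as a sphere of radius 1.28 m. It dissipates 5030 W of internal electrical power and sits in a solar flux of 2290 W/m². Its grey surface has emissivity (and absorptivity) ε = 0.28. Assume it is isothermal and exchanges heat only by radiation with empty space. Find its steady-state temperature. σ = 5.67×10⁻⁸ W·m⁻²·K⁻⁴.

At steady state, absorbed solar power + internal power = radiated power.
Absorbed: α·S·A_cross = 0.28·2290·5.147 = 3300 W (cross-section πr²).
Total input = 3300 + 5030 = 8330 W.
Radiated: εσ·A_surf·T⁴ with A_surf = 4πr² = 20.59 m².
T⁴ = 8330/(0.28·5.67×10⁻⁸·20.59) = 2.549×10¹⁰ K⁴.

T ≈ 400 K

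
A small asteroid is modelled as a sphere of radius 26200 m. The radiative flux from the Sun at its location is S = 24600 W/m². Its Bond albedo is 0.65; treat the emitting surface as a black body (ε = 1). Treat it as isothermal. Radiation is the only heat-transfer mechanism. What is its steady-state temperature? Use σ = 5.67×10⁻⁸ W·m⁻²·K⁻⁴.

T ≈ 441 K

At equilibrium, absorbed power = emitted power.
Absorbing cross-section = πr² = 2.157×10⁹ m²; emitting surface = 4πr² = 8.626×10⁹ m² (ratio 4).
(1−a)S·A_cross = εσ·A_surf·T⁴  ⇒  T⁴ = (1−a)S/(4σ).
T⁴ = 0.350·24600/(4·5.67×10⁻⁸) = 3.796×10¹⁰ K⁴.
T = (3.796×10¹⁰)^(1/4).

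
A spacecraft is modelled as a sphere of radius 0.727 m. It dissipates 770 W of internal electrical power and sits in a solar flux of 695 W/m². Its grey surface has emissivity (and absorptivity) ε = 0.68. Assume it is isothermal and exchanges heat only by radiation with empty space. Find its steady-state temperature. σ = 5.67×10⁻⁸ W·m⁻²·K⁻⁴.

At steady state, absorbed solar power + internal power = radiated power.
Absorbed: α·S·A_cross = 0.68·695·1.660 = 784.7 W (cross-section πr²).
Total input = 784.7 + 770 = 1555 W.
Radiated: εσ·A_surf·T⁴ with A_surf = 4πr² = 6.642 m².
T⁴ = 1555/(0.68·5.67×10⁻⁸·6.642) = 6.071×10⁹ K⁴.

T ≈ 279 K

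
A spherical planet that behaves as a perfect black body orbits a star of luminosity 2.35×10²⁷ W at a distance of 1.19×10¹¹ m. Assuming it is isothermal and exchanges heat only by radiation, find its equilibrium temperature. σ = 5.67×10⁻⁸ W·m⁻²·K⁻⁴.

First find the stellar flux at distance d: S = L/(4πd²) = 2.35×10²⁷/(4π·(1.19×10¹¹)²) = 13210 W/m².
For an isothermal sphere, absorbed (1−a)S·πr² = emitted σ·4πr²·T⁴, so T⁴ = (1−a)S/(4σ).
T⁴ = 1.00·13210/(4·5.67×10⁻⁸) = 5.823×10¹⁰ K⁴.

T ≈ 491 K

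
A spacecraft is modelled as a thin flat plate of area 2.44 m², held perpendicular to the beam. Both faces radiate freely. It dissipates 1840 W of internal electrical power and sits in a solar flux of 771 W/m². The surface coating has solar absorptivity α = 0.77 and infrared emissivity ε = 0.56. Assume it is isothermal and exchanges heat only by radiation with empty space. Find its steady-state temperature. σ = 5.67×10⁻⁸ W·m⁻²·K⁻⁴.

At steady state, absorbed solar power + internal power = radiated power.
Absorbed: α·S·A_cross = 0.77·771·2.440 = 1449 W (cross-section A).
Total input = 1449 + 1840 = 3289 W.
Radiated: εσ·A_surf·T⁴ with A_surf = 2A = 4.880 m².
T⁴ = 3289/(0.56·5.67×10⁻⁸·4.880) = 2.122×10¹⁰ K⁴.

T ≈ 382 K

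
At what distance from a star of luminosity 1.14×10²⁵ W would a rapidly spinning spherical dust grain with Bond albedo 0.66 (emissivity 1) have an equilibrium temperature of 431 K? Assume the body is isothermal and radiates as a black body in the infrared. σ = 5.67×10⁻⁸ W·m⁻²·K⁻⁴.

For an isothermal black-emitting sphere, (1−a)S·πr² = σ·4πr²·T⁴ ⇒ S = 4σT⁴/(1−a).
S = 4·5.67×10⁻⁸·(431)⁴/0.340 = 23020 W/m².
Flux falls as S = L/(4πd²), so d = √(L/(4πS)) = √(1.14×10²⁵/(4π·23020)).

d ≈ 6.28×10⁹ m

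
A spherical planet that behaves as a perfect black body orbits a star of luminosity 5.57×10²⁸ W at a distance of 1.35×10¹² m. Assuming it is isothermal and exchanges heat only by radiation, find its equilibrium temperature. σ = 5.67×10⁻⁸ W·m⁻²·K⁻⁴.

T ≈ 322 K

First find the stellar flux at distance d: S = L/(4πd²) = 5.57×10²⁸/(4π·(1.35×10¹²)²) = 2432 W/m².
For an isothermal sphere, absorbed (1−a)S·πr² = emitted σ·4πr²·T⁴, so T⁴ = (1−a)S/(4σ).
T⁴ = 1.00·2432/(4·5.67×10⁻⁸) = 1.072×10¹⁰ K⁴.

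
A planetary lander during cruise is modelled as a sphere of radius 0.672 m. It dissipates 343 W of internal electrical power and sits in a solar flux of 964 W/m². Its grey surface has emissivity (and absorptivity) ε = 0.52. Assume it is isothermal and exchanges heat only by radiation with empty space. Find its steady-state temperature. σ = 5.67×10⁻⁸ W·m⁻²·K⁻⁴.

At steady state, absorbed solar power + internal power = radiated power.
Absorbed: α·S·A_cross = 0.52·964·1.419 = 711.2 W (cross-section πr²).
Total input = 711.2 + 343 = 1054 W.
Radiated: εσ·A_surf·T⁴ with A_surf = 4πr² = 5.675 m².
T⁴ = 1054/(0.52·5.67×10⁻⁸·5.675) = 6.300×10⁹ K⁴.

T ≈ 282 K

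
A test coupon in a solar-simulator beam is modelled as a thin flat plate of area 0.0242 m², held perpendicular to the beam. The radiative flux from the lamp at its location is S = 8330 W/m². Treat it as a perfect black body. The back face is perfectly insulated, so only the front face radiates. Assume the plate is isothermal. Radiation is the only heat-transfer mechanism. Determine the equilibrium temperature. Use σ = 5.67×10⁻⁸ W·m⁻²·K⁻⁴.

At equilibrium, absorbed power = emitted power.
Absorbing cross-section = A = 0.02420 m²; emitting surface = A = 0.02420 m² (ratio 1).
S·A_cross = εσ·A_surf·T⁴  ⇒  T⁴ = S/(1σ).
T⁴ = 1.00·8330/(1·5.67×10⁻⁸) = 1.469×10¹¹ K⁴.
T = (1.469×10¹¹)^(1/4).

T ≈ 619 K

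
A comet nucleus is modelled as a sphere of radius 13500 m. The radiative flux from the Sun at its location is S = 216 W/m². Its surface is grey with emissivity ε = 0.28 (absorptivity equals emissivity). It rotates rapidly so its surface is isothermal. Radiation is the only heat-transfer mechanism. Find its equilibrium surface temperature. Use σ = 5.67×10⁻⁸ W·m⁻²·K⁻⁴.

T ≈ 176 K

At equilibrium, absorbed power = emitted power.
Absorbing cross-section = πr² = 5.726×10⁸ m²; emitting surface = 4πr² = 2.290×10⁹ m² (ratio 4).
εS·A_cross = εσ·A_surf·T⁴  ⇒  T⁴ = S/(4σ)   (ε cancels).
T⁴ = 216/(4·5.67×10⁻⁸) = 9.524×10⁸ K⁴.
T = (9.524×10⁸)^(1/4).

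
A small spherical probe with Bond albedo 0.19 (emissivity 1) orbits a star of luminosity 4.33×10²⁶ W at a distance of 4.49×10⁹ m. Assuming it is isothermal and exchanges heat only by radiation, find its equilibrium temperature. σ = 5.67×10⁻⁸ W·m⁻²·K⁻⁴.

First find the stellar flux at distance d: S = L/(4πd²) = 4.33×10²⁶/(4π·(4.49×10⁹)²) = 1.709×10⁶ W/m².
For an isothermal sphere, absorbed (1−a)S·πr² = emitted σ·4πr²·T⁴, so T⁴ = (1−a)S/(4σ).
T⁴ = 0.810·1.709×10⁶/(4·5.67×10⁻⁸) = 6.104×10¹² K⁴.

T ≈ 1570 K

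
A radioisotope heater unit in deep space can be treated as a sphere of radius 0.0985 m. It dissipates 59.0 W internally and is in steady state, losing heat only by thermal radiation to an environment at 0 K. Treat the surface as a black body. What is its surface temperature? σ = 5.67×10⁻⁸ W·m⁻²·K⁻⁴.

T ≈ 304 K

Steady state: internal power = radiated power, P = εσA T⁴.
Radiating area A = 4πr² = 0.1219 m².
T⁴ = P/(εσA) = 59.0/(1.0·5.67×10⁻⁸·0.1219) = 8.535×10⁹ K⁴.
T = (8.535×10⁹)^(1/4).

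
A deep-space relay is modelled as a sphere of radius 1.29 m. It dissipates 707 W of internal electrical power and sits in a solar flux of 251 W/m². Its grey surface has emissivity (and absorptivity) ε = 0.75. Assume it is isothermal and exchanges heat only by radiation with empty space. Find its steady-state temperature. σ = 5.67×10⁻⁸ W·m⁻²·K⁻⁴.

At steady state, absorbed solar power + internal power = radiated power.
Absorbed: α·S·A_cross = 0.75·251·5.228 = 984.2 W (cross-section πr²).
Total input = 984.2 + 707 = 1691 W.
Radiated: εσ·A_surf·T⁴ with A_surf = 4πr² = 20.91 m².
T⁴ = 1691/(0.75·5.67×10⁻⁸·20.91) = 1.902×10⁹ K⁴.

T ≈ 209 K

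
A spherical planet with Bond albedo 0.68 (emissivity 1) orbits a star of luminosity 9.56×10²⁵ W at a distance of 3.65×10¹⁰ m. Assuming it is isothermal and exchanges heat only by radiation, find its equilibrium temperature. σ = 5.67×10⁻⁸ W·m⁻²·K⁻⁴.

First find the stellar flux at distance d: S = L/(4πd²) = 9.56×10²⁵/(4π·(3.65×10¹⁰)²) = 5710 W/m².
For an isothermal sphere, absorbed (1−a)S·πr² = emitted σ·4πr²·T⁴, so T⁴ = (1−a)S/(4σ).
T⁴ = 0.320·5710/(4·5.67×10⁻⁸) = 8.057×10⁹ K⁴.

T ≈ 300 K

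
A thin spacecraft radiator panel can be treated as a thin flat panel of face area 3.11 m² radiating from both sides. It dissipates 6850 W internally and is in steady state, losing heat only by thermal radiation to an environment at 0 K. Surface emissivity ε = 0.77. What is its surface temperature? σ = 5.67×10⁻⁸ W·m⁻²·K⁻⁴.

Steady state: internal power = radiated power, P = εσA T⁴.
Radiating area A = 2·3.11 = 6.220 m².
T⁴ = P/(εσA) = 6850/(0.77·5.67×10⁻⁸·6.220) = 2.522×10¹⁰ K⁴.
T = (2.522×10¹⁰)^(1/4).

T ≈ 399 K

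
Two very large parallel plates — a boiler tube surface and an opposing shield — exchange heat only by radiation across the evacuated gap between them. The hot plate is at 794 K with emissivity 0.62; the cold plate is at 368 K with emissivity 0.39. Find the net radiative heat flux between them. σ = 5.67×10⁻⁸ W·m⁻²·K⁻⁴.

For two infinite grey parallel plates, q = σ(T₁⁴ − T₂⁴)/(1/ε₁ + 1/ε₂ − 1).
T₁⁴ − T₂⁴ = 3.974×10¹¹ − 1.834×10¹⁰ = 3.791×10¹¹ K⁴.
1/ε₁ + 1/ε₂ − 1 = 1.613 + 2.564 − 1 = 3.177.
q = 5.67×10⁻⁸ × 3.791×10¹¹ / 3.177.

q ≈ 6770 W/m²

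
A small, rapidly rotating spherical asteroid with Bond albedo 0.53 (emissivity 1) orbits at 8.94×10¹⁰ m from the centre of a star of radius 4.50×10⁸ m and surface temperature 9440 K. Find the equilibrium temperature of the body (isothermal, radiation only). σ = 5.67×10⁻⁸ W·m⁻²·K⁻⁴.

The star's surface emits σT_*⁴; at distance d the flux is S = σT_*⁴(R_*/d)².
S = 5.67×10⁻⁸·(9440)⁴·(4.50×10⁸/8.94×10¹⁰)² = 11410 W/m².
For an isothermal sphere T⁴ = (1−a)S/(4σ) = 2.364×10¹⁰ K⁴.

T ≈ 392 K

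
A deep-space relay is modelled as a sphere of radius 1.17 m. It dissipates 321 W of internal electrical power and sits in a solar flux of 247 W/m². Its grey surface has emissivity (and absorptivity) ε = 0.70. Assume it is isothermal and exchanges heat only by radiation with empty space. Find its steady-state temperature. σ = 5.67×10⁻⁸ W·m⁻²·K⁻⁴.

At steady state, absorbed solar power + internal power = radiated power.
Absorbed: α·S·A_cross = 0.70·247·4.301 = 743.6 W (cross-section πr²).
Total input = 743.6 + 321 = 1065 W.
Radiated: εσ·A_surf·T⁴ with A_surf = 4πr² = 17.20 m².
T⁴ = 1065/(0.70·5.67×10⁻⁸·17.20) = 1.559×10⁹ K⁴.

T ≈ 199 K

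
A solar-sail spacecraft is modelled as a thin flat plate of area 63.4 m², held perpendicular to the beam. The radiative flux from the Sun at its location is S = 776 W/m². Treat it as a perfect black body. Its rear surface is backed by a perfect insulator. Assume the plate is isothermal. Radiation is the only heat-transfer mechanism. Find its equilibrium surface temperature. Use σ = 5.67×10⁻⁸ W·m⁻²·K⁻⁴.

At equilibrium, absorbed power = emitted power.
Absorbing cross-section = A = 63.40 m²; emitting surface = A = 63.40 m² (ratio 1).
S·A_cross = εσ·A_surf·T⁴  ⇒  T⁴ = S/(1σ).
T⁴ = 1.00·776/(1·5.67×10⁻⁸) = 1.369×10¹⁰ K⁴.
T = (1.369×10¹⁰)^(1/4).

T ≈ 342 K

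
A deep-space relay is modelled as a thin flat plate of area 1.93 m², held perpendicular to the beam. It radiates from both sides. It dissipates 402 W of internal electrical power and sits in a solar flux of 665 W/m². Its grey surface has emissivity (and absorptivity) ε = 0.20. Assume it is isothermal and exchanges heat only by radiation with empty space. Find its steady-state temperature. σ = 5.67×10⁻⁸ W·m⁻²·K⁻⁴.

T ≈ 350 K

At steady state, absorbed solar power + internal power = radiated power.
Absorbed: α·S·A_cross = 0.20·665·1.930 = 256.7 W (cross-section A).
Total input = 256.7 + 402 = 658.7 W.
Radiated: εσ·A_surf·T⁴ with A_surf = 2A = 3.860 m².
T⁴ = 658.7/(0.20·5.67×10⁻⁸·3.860) = 1.505×10¹⁰ K⁴.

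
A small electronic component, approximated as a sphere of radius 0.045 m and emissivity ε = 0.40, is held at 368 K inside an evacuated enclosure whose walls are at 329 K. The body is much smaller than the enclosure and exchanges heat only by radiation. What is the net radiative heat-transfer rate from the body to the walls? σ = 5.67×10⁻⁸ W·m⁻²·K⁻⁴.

For a small grey body in a large enclosure: P_net = εσA(T_body⁴ − T_wall⁴).
A = 4πr² = 0.02545 m²; T_body⁴ − T_wall⁴ = 1.834×10¹⁰ − 1.172×10¹⁰ = 6.624×10⁹ K⁴.
|P_net| = 0.40·5.67×10⁻⁸·0.02545·6.624×10⁹.

P_net ≈ 3.82 W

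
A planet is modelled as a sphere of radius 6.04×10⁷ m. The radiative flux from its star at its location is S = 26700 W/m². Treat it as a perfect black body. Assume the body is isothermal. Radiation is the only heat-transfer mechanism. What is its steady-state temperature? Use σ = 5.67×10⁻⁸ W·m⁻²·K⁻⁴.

At equilibrium, absorbed power = emitted power.
Absorbing cross-section = πr² = 1.146×10¹⁶ m²; emitting surface = 4πr² = 4.584×10¹⁶ m² (ratio 4).
S·A_cross = εσ·A_surf·T⁴  ⇒  T⁴ = S/(4σ).
T⁴ = 1.00·26700/(4·5.67×10⁻⁸) = 1.177×10¹¹ K⁴.
T = (1.177×10¹¹)^(1/4).

T ≈ 586 K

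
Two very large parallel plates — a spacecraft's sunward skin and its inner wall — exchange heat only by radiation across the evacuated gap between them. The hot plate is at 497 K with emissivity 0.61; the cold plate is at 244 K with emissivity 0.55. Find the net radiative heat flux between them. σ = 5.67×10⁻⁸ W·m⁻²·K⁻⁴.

q ≈ 1330 W/m²

For two infinite grey parallel plates, q = σ(T₁⁴ − T₂⁴)/(1/ε₁ + 1/ε₂ − 1).
T₁⁴ − T₂⁴ = 6.101×10¹⁰ − 3.545×10⁹ = 5.747×10¹⁰ K⁴.
1/ε₁ + 1/ε₂ − 1 = 1.639 + 1.818 − 1 = 2.458.
q = 5.67×10⁻⁸ × 5.747×10¹⁰ / 2.458.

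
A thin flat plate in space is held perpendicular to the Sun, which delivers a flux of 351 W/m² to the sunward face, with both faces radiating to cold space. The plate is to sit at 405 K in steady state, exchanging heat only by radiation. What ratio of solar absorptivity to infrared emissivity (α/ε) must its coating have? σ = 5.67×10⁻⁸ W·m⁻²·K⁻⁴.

Balance: αS·A = εσ·2A·T⁴ ⇒ α/ε = 2σT⁴/S.
α/ε = 2·5.67×10⁻⁸·(405)⁴/351 = 2·5.67×10⁻⁸·2.690×10¹⁰/351.

α/ε ≈ 8.69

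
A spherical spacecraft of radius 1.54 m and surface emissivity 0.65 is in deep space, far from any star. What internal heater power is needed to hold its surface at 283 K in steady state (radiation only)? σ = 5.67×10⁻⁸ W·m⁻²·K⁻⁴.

P = εσ·4πr²·T⁴.
4πr² = 29.80 m²; T⁴ = 6.414×10⁹ K⁴.
P = 0.65·5.67×10⁻⁸·29.80·6.414×10⁹.

P ≈ 7050 W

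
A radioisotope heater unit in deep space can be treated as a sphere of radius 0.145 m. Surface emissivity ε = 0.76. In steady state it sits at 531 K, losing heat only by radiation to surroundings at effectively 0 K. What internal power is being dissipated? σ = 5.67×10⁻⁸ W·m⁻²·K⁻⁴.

Steady state: P = εσA T⁴.
A = 4πr² = 0.2642 m²; T⁴ = (531)⁴ = 7.950×10¹⁰ K⁴.
P = 0.76 × 5.67×10⁻⁸ × 0.2642 × 7.950×10¹⁰.

P ≈ 905 W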